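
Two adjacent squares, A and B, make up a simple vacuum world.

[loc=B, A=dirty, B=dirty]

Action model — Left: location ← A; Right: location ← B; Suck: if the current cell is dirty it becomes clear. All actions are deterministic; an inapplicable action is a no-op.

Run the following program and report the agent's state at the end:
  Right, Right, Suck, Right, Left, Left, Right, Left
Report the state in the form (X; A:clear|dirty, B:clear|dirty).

step 1/8 (Right): (B; A:dirty, B:dirty)
step 2/8 (Right): (B; A:dirty, B:dirty)
step 3/8 (Suck): (B; A:dirty, B:clear)
step 4/8 (Right): (B; A:dirty, B:clear)
step 5/8 (Left): (A; A:dirty, B:clear)
step 6/8 (Left): (A; A:dirty, B:clear)
step 7/8 (Right): (B; A:dirty, B:clear)
step 8/8 (Left): (A; A:dirty, B:clear)

(A; A:dirty, B:clear)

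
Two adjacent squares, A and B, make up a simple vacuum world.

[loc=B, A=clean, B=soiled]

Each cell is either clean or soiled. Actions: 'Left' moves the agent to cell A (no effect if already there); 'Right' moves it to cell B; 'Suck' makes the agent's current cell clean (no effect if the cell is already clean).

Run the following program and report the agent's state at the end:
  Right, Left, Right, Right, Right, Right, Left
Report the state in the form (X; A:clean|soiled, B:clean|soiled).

(A; A:clean, B:soiled)

1) do Right; now (B; A:clean, B:soiled)
2) do Left; now (A; A:clean, B:soiled)
3) do Right; now (B; A:clean, B:soiled)
4) do Right; now (B; A:clean, B:soiled)
5) do Right; now (B; A:clean, B:soiled)
6) do Right; now (B; A:clean, B:soiled)
7) do Left; now (A; A:clean, B:soiled)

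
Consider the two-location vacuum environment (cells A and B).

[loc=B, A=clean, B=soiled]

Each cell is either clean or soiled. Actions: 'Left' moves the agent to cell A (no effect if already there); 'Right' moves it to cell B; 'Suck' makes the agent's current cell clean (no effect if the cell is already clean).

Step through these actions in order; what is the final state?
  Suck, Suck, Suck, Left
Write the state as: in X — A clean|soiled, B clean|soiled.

in A — A clean, B clean

t=1 Suck ⇒ in B — A clean, B clean
t=2 Suck ⇒ in B — A clean, B clean
t=3 Suck ⇒ in B — A clean, B clean
t=4 Left ⇒ in A — A clean, B clean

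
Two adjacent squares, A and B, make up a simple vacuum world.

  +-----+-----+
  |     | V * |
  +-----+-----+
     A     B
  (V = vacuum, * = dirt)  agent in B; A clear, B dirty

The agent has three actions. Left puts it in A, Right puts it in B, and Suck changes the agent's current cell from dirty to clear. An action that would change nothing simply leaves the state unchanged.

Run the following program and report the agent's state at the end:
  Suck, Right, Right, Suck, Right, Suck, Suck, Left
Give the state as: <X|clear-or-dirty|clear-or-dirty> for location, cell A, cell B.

<A|clear|clear>

t=1 Suck ⇒ <B|clear|clear>
t=2 Right ⇒ <B|clear|clear>
t=3 Right ⇒ <B|clear|clear>
t=4 Suck ⇒ <B|clear|clear>
t=5 Right ⇒ <B|clear|clear>
t=6 Suck ⇒ <B|clear|clear>
t=7 Suck ⇒ <B|clear|clear>
t=8 Left ⇒ <A|clear|clear>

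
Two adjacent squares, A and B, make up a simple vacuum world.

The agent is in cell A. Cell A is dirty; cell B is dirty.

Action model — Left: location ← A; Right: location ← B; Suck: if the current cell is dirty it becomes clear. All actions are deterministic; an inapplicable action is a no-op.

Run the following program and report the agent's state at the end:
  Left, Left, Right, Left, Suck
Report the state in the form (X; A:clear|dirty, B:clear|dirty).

(A; A:clear, B:dirty)

t=1 Left ⇒ (A; A:dirty, B:dirty)
t=2 Left ⇒ (A; A:dirty, B:dirty)
t=3 Right ⇒ (B; A:dirty, B:dirty)
t=4 Left ⇒ (A; A:dirty, B:dirty)
t=5 Suck ⇒ (A; A:clear, B:dirty)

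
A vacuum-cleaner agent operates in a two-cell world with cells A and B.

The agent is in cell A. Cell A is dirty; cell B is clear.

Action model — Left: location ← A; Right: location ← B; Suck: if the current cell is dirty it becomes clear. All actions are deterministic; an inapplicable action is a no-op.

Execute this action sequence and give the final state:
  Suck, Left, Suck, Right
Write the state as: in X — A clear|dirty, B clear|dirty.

in B — A clear, B clear

1) do Suck; now in A — A clear, B clear
2) do Left; now in A — A clear, B clear
3) do Suck; now in A — A clear, B clear
4) do Right; now in B — A clear, B clear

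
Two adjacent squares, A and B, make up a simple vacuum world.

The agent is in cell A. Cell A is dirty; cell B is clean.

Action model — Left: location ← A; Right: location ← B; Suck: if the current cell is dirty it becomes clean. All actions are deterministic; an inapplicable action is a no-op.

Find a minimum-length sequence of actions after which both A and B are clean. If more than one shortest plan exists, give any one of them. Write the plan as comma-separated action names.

t=1 Suck ⇒ (A; A:clean, B:clean)
min 1: A is dirty, one Suck

Suck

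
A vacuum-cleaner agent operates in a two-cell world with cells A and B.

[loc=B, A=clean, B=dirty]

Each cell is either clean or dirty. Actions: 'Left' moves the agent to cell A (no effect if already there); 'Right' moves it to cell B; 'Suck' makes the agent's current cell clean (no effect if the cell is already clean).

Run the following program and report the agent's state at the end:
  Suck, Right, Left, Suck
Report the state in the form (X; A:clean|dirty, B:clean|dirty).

Suck (#1): (B; A:clean, B:clean)
Right (#2): (B; A:clean, B:clean)
Left (#3): (A; A:clean, B:clean)
Suck (#4): (A; A:clean, B:clean)

(A; A:clean, B:clean)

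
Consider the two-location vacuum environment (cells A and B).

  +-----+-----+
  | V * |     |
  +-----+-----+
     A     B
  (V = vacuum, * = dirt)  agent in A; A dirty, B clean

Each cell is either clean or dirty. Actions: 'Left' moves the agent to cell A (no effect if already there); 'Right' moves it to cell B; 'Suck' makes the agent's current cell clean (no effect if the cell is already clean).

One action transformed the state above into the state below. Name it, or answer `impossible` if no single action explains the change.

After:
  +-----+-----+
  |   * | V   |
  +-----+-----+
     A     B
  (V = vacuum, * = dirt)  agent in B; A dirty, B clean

try  Left: <A|dirty|clean>
try Right: <B|dirty|clean>  ← match
try  Suck: <A|clean|clean>

Right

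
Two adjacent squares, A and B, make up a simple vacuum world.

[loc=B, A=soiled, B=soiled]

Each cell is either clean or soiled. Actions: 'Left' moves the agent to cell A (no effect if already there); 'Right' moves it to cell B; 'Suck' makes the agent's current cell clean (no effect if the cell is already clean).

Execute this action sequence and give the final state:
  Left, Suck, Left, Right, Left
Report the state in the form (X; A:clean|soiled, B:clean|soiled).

[1] after Left: (A; A:soiled, B:soiled)
[2] after Suck: (A; A:clean, B:soiled)
[3] after Left: (A; A:clean, B:soiled)
[4] after Right: (B; A:clean, B:soiled)
[5] after Left: (A; A:clean, B:soiled)

(A; A:clean, B:soiled)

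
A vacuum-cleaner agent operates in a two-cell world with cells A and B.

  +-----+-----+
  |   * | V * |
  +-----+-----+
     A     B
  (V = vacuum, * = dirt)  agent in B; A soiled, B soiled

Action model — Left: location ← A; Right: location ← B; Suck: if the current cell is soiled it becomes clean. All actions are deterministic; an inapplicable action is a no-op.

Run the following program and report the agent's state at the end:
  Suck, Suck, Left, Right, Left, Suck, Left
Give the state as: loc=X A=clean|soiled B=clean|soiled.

step 1/7 (Suck): loc=B A=soiled B=clean
step 2/7 (Suck): loc=B A=soiled B=clean
step 3/7 (Left): loc=A A=soiled B=clean
step 4/7 (Right): loc=B A=soiled B=clean
step 5/7 (Left): loc=A A=soiled B=clean
step 6/7 (Suck): loc=A A=clean B=clean
step 7/7 (Left): loc=A A=clean B=clean

loc=A A=clean B=clean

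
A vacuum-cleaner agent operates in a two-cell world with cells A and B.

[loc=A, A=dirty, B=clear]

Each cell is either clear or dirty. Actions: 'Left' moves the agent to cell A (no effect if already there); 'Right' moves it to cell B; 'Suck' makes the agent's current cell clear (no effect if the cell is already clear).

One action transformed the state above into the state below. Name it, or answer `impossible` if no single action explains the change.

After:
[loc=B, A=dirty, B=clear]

Right

try  Left: loc=A A=dirty B=clear
try Right: loc=B A=dirty B=clear  ← match
try  Suck: loc=A A=clear B=clear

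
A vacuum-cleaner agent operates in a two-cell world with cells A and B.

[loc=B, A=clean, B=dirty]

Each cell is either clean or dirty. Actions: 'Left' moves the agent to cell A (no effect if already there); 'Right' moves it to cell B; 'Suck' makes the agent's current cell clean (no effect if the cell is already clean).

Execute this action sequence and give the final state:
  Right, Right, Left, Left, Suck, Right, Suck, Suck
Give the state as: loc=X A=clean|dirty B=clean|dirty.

loc=B A=clean B=clean

1. Right → loc=B A=clean B=dirty
2. Right → loc=B A=clean B=dirty
3. Left → loc=A A=clean B=dirty
4. Left → loc=A A=clean B=dirty
5. Suck → loc=A A=clean B=dirty
6. Right → loc=B A=clean B=dirty
7. Suck → loc=B A=clean B=clean
8. Suck → loc=B A=clean B=clean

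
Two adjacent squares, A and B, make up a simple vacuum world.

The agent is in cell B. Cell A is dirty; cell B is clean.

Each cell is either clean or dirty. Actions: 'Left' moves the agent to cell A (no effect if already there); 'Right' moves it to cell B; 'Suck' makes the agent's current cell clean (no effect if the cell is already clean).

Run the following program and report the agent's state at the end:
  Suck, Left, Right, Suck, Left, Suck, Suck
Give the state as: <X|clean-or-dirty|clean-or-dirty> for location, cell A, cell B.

Suck (#1): <B|dirty|clean>
Left (#2): <A|dirty|clean>
Right (#3): <B|dirty|clean>
Suck (#4): <B|dirty|clean>
Left (#5): <A|dirty|clean>
Suck (#6): <A|clean|clean>
Suck (#7): <A|clean|clean>

<A|clean|clean>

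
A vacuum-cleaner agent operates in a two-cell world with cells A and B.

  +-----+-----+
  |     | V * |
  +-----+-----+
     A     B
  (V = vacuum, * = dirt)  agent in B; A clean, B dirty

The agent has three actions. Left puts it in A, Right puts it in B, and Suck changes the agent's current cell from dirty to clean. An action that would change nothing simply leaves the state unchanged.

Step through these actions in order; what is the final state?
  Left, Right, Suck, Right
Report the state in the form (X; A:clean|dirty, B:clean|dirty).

t=1 Left ⇒ (A; A:clean, B:dirty)
t=2 Right ⇒ (B; A:clean, B:dirty)
t=3 Suck ⇒ (B; A:clean, B:clean)
t=4 Right ⇒ (B; A:clean, B:clean)

(B; A:clean, B:clean)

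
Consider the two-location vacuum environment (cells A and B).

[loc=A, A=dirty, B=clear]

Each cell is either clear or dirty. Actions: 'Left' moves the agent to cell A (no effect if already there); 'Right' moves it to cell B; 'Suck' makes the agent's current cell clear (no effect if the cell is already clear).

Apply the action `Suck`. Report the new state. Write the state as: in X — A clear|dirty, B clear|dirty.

start: in A — A dirty, B clear
1) do Suck; now in A — A clear, B clear

in A — A clear, B clear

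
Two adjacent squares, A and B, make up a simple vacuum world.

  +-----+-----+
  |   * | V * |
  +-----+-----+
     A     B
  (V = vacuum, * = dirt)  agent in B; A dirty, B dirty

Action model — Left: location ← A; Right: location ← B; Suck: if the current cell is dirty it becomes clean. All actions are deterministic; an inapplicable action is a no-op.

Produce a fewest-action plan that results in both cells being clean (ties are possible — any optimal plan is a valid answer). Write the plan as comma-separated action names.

t=1 Suck ⇒ <B|dirty|clean>
t=2 Left ⇒ <A|dirty|clean>
t=3 Suck ⇒ <A|clean|clean>
min 3: Suck B + move + Suck A

Suck, Left, Suck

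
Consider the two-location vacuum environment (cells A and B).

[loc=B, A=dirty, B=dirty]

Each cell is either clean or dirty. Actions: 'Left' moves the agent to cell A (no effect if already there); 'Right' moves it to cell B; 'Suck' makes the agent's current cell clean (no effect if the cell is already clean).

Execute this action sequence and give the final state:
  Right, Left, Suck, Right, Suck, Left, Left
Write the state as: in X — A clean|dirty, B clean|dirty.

in A — A clean, B clean

step 1/7 (Right): in B — A dirty, B dirty
step 2/7 (Left): in A — A dirty, B dirty
step 3/7 (Suck): in A — A clean, B dirty
step 4/7 (Right): in B — A clean, B dirty
step 5/7 (Suck): in B — A clean, B clean
step 6/7 (Left): in A — A clean, B clean
step 7/7 (Left): in A — A clean, B clean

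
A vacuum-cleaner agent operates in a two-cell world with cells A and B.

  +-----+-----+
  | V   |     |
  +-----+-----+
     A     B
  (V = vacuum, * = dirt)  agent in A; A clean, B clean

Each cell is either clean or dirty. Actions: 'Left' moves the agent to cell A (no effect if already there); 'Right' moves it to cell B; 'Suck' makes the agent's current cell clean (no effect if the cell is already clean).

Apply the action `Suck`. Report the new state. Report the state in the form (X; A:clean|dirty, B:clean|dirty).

(A; A:clean, B:clean)

start: (A; A:clean, B:clean)
1) do Suck; now (A; A:clean, B:clean)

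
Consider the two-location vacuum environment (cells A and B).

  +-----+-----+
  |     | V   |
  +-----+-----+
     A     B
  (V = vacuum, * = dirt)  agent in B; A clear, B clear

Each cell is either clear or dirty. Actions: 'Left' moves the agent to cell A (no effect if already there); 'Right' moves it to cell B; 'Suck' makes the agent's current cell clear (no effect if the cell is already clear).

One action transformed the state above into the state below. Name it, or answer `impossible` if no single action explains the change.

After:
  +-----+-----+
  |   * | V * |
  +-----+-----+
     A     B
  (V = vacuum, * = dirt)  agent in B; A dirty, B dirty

impossible

try  Left: <A|clear|clear>
try Right: <B|clear|clear>
try  Suck: <B|clear|clear>
no single action produces the after-state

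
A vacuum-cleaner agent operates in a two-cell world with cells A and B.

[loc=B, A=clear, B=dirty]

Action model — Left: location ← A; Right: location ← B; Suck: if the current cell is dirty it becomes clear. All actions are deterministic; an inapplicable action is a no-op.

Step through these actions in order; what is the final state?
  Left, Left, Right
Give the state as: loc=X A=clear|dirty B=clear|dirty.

t=1 Left ⇒ loc=A A=clear B=dirty
t=2 Left ⇒ loc=A A=clear B=dirty
t=3 Right ⇒ loc=B A=clear B=dirty

loc=B A=clear B=dirty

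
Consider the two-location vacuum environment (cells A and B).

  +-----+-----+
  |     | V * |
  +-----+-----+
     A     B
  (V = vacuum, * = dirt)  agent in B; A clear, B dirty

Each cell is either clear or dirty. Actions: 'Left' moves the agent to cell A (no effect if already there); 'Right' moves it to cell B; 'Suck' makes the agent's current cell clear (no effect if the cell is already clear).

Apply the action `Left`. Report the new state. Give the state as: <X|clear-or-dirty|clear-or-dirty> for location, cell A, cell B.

<A|clear|dirty>

start: <B|clear|dirty>
1. Left → <A|clear|dirty>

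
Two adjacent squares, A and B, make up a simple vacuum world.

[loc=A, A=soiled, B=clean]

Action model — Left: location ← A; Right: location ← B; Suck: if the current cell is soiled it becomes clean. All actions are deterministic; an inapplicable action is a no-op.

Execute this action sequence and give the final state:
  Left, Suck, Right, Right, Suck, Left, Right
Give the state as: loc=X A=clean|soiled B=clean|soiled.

1) do Left; now loc=A A=soiled B=clean
2) do Suck; now loc=A A=clean B=clean
3) do Right; now loc=B A=clean B=clean
4) do Right; now loc=B A=clean B=clean
5) do Suck; now loc=B A=clean B=clean
6) do Left; now loc=A A=clean B=clean
7) do Right; now loc=B A=clean B=clean

loc=B A=clean B=clean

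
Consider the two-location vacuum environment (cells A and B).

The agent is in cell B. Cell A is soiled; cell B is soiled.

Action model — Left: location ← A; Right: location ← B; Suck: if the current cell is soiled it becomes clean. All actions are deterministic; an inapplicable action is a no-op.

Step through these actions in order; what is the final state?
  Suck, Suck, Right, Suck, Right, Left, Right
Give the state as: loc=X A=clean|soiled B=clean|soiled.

loc=B A=soiled B=clean

Suck (#1): loc=B A=soiled B=clean
Suck (#2): loc=B A=soiled B=clean
Right (#3): loc=B A=soiled B=clean
Suck (#4): loc=B A=soiled B=clean
Right (#5): loc=B A=soiled B=clean
Left (#6): loc=A A=soiled B=clean
Right (#7): loc=B A=soiled B=clean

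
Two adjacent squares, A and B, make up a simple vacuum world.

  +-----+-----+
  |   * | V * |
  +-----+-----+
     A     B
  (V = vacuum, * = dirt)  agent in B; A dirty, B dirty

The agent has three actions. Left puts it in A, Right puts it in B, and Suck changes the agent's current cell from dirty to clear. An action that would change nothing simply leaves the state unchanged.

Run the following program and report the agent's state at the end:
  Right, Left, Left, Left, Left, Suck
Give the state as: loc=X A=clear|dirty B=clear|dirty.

loc=A A=clear B=dirty

t=1 Right ⇒ loc=B A=dirty B=dirty
t=2 Left ⇒ loc=A A=dirty B=dirty
t=3 Left ⇒ loc=A A=dirty B=dirty
t=4 Left ⇒ loc=A A=dirty B=dirty
t=5 Left ⇒ loc=A A=dirty B=dirty
t=6 Suck ⇒ loc=A A=clear B=dirty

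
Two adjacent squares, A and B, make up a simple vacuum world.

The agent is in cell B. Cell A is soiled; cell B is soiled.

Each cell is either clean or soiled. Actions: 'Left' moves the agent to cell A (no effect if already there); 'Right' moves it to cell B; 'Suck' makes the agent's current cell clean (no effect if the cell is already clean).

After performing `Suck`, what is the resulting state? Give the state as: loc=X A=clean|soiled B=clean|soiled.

loc=B A=soiled B=clean

start: loc=B A=soiled B=soiled
1. Suck → loc=B A=soiled B=clean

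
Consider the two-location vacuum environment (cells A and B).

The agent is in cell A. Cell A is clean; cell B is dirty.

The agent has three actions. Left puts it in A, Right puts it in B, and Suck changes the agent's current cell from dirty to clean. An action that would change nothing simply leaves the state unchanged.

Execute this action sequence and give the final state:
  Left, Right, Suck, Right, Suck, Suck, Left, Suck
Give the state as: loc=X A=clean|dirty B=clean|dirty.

1) do Left; now loc=A A=clean B=dirty
2) do Right; now loc=B A=clean B=dirty
3) do Suck; now loc=B A=clean B=clean
4) do Right; now loc=B A=clean B=clean
5) do Suck; now loc=B A=clean B=clean
6) do Suck; now loc=B A=clean B=clean
7) do Left; now loc=A A=clean B=clean
8) do Suck; now loc=A A=clean B=clean

loc=A A=clean B=clean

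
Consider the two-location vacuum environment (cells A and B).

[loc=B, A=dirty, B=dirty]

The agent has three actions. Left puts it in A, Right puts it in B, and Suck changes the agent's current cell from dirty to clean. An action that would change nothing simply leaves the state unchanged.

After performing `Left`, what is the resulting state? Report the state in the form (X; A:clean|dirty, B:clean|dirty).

(A; A:dirty, B:dirty)

start: (B; A:dirty, B:dirty)
1) do Left; now (A; A:dirty, B:dirty)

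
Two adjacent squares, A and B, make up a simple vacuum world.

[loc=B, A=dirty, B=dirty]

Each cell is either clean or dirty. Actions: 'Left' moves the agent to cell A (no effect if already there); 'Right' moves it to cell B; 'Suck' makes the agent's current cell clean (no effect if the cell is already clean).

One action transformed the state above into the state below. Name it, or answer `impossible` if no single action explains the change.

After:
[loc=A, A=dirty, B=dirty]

Left

try  Left: <A|dirty|dirty>  ← match
try Right: <B|dirty|dirty>
try  Suck: <B|dirty|clean>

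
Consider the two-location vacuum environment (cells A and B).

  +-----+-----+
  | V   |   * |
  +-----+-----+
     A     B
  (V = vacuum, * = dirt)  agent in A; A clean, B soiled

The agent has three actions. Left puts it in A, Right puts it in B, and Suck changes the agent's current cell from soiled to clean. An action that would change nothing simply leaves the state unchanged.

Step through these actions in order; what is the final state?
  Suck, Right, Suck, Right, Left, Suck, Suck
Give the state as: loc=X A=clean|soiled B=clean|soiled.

loc=A A=clean B=clean

step 1/7 (Suck): loc=A A=clean B=soiled
step 2/7 (Right): loc=B A=clean B=soiled
step 3/7 (Suck): loc=B A=clean B=clean
step 4/7 (Right): loc=B A=clean B=clean
step 5/7 (Left): loc=A A=clean B=clean
step 6/7 (Suck): loc=A A=clean B=clean
step 7/7 (Suck): loc=A A=clean B=clean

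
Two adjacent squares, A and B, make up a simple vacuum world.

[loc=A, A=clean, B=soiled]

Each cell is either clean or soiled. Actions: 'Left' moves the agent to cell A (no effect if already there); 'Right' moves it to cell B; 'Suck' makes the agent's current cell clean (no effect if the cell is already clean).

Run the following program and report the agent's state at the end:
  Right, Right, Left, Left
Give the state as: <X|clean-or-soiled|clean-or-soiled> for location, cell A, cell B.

<A|clean|soiled>

t=1 Right ⇒ <B|clean|soiled>
t=2 Right ⇒ <B|clean|soiled>
t=3 Left ⇒ <A|clean|soiled>
t=4 Left ⇒ <A|clean|soiled>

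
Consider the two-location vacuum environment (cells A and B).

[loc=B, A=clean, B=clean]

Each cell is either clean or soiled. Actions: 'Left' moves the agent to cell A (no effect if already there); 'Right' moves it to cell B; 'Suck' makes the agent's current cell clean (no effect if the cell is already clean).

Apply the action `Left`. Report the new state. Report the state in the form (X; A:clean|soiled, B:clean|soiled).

(A; A:clean, B:clean)

start: (B; A:clean, B:clean)
t=1 Left ⇒ (A; A:clean, B:clean)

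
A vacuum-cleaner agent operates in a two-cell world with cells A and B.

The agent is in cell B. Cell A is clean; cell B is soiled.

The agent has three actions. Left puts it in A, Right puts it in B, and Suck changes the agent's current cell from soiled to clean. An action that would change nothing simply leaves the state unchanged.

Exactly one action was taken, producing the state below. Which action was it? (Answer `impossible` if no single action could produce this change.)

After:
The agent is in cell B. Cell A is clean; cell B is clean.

Suck

try  Left: loc=A A=clean B=soiled
try Right: loc=B A=clean B=soiled
try  Suck: loc=B A=clean B=clean  ← match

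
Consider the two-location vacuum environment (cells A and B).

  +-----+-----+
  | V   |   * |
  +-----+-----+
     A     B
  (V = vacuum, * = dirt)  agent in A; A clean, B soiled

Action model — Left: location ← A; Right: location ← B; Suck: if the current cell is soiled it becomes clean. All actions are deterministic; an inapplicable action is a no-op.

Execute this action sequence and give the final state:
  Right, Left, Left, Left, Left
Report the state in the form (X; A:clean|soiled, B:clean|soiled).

(A; A:clean, B:soiled)

Right (#1): (B; A:clean, B:soiled)
Left (#2): (A; A:clean, B:soiled)
Left (#3): (A; A:clean, B:soiled)
Left (#4): (A; A:clean, B:soiled)
Left (#5): (A; A:clean, B:soiled)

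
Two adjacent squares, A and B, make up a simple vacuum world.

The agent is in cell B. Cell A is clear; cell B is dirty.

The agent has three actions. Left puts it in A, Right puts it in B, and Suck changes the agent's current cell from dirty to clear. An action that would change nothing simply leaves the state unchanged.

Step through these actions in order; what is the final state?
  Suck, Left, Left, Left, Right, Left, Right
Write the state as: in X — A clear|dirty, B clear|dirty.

in B — A clear, B clear

step 1/7 (Suck): in B — A clear, B clear
step 2/7 (Left): in A — A clear, B clear
step 3/7 (Left): in A — A clear, B clear
step 4/7 (Left): in A — A clear, B clear
step 5/7 (Right): in B — A clear, B clear
step 6/7 (Left): in A — A clear, B clear
step 7/7 (Right): in B — A clear, B clear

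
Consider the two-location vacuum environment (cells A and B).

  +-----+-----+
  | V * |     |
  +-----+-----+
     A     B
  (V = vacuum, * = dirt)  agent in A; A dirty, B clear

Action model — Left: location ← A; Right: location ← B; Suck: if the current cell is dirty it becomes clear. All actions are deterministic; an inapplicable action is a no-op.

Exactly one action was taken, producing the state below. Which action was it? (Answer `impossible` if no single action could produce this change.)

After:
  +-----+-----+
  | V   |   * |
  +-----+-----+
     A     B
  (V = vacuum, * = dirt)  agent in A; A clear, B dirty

impossible

try  Left: in A — A dirty, B clear
try Right: in B — A dirty, B clear
try  Suck: in A — A clear, B clear
no single action produces the after-state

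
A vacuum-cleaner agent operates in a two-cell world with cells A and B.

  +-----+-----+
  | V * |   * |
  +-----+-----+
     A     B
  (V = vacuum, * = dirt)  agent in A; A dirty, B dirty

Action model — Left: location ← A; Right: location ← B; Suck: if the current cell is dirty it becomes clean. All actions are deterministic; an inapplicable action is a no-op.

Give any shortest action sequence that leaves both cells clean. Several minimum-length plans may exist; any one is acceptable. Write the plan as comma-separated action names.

Suck, Right, Suck

1) do Suck; now (A; A:clean, B:dirty)
2) do Right; now (B; A:clean, B:dirty)
3) do Suck; now (B; A:clean, B:clean)
min 3: Suck A + move + Suck B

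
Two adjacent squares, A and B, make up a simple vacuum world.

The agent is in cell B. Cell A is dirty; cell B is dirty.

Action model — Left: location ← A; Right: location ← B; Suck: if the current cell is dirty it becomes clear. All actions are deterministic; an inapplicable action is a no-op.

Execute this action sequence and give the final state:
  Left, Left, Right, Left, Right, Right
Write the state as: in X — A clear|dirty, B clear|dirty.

in B — A dirty, B dirty

1) do Left; now in A — A dirty, B dirty
2) do Left; now in A — A dirty, B dirty
3) do Right; now in B — A dirty, B dirty
4) do Left; now in A — A dirty, B dirty
5) do Right; now in B — A dirty, B dirty
6) do Right; now in B — A dirty, B dirty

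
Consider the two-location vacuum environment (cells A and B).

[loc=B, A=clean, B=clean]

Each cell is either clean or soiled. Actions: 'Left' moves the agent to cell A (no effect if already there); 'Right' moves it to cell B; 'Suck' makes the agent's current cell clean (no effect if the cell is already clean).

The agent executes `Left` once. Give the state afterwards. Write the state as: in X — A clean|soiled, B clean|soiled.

in A — A clean, B clean

start: in B — A clean, B clean
Left (#1): in A — A clean, B clean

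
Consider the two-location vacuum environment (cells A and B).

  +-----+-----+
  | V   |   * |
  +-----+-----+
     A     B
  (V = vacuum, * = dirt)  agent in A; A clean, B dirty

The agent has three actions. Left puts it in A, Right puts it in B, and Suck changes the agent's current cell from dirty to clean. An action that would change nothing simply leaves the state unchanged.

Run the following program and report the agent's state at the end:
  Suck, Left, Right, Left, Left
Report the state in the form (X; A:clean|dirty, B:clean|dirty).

(A; A:clean, B:dirty)

step 1/5 (Suck): (A; A:clean, B:dirty)
step 2/5 (Left): (A; A:clean, B:dirty)
step 3/5 (Right): (B; A:clean, B:dirty)
step 4/5 (Left): (A; A:clean, B:dirty)
step 5/5 (Left): (A; A:clean, B:dirty)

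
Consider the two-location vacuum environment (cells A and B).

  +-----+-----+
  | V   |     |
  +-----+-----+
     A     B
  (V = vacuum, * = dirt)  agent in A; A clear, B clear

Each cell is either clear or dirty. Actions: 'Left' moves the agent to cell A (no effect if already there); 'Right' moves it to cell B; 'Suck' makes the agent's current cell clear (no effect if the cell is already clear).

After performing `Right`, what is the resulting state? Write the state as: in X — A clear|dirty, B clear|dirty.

in B — A clear, B clear

start: in A — A clear, B clear
Right (#1): in B — A clear, B clear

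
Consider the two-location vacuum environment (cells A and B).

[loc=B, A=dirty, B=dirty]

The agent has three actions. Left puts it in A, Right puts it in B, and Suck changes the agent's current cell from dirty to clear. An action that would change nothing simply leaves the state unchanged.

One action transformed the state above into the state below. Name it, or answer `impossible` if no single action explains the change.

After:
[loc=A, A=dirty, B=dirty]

try  Left: (A; A:dirty, B:dirty)  ← match
try Right: (B; A:dirty, B:dirty)
try  Suck: (B; A:dirty, B:clear)

Left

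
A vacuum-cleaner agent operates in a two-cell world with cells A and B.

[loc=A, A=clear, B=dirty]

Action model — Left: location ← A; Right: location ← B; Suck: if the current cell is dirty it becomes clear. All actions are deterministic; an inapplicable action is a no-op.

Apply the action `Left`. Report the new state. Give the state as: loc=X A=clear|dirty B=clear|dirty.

start: loc=A A=clear B=dirty
1) do Left; now loc=A A=clear B=dirty

loc=A A=clear B=dirty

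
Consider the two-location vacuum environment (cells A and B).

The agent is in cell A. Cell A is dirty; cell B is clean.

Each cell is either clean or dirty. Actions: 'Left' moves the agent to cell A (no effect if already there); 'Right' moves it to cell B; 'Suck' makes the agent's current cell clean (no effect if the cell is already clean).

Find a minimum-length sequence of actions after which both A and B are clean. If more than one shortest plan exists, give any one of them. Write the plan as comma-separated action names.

Suck

t=1 Suck ⇒ in A — A clean, B clean
min 1: A is dirty, one Suck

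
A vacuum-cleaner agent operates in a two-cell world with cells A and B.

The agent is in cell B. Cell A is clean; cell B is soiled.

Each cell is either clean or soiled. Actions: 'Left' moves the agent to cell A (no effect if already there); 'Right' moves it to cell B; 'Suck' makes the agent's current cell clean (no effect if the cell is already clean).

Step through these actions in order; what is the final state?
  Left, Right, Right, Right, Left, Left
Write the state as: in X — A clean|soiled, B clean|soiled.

Left (#1): in A — A clean, B soiled
Right (#2): in B — A clean, B soiled
Right (#3): in B — A clean, B soiled
Right (#4): in B — A clean, B soiled
Left (#5): in A — A clean, B soiled
Left (#6): in A — A clean, B soiled

in A — A clean, B soiled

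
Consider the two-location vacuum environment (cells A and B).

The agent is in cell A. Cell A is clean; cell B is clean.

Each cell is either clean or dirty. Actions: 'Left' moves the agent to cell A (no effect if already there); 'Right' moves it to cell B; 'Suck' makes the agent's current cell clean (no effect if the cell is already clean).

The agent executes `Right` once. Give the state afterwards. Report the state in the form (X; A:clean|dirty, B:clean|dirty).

(B; A:clean, B:clean)

start: (A; A:clean, B:clean)
Right (#1): (B; A:clean, B:clean)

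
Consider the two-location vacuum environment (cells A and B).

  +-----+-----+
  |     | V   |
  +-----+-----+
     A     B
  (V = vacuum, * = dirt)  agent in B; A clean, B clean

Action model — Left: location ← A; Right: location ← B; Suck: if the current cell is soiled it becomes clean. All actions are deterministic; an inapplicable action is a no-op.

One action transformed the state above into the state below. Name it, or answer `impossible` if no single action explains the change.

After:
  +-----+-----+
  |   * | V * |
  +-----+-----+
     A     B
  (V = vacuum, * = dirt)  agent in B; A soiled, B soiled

try  Left: <A|clean|clean>
try Right: <B|clean|clean>
try  Suck: <B|clean|clean>
no single action produces the after-state

impossible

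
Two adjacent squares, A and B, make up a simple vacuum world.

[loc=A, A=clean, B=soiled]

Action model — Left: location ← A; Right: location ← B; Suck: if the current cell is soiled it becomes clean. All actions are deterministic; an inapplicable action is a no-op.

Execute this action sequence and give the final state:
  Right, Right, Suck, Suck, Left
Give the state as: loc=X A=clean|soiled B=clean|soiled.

t=1 Right ⇒ loc=B A=clean B=soiled
t=2 Right ⇒ loc=B A=clean B=soiled
t=3 Suck ⇒ loc=B A=clean B=clean
t=4 Suck ⇒ loc=B A=clean B=clean
t=5 Left ⇒ loc=A A=clean B=clean

loc=A A=clean B=clean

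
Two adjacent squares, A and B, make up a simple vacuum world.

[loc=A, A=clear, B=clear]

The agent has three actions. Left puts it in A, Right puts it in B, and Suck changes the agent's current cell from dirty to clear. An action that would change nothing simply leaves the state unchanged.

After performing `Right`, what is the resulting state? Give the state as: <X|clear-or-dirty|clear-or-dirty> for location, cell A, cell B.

<B|clear|clear>

start: <A|clear|clear>
[1] after Right: <B|clear|clear>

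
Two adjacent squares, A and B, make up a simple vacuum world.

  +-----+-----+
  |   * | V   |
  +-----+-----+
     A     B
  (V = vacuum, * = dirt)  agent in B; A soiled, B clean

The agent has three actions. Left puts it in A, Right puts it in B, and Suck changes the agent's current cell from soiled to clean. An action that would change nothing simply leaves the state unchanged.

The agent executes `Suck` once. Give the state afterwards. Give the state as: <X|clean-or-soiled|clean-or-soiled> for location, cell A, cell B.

start: <B|soiled|clean>
[1] after Suck: <B|soiled|clean>

<B|soiled|clean>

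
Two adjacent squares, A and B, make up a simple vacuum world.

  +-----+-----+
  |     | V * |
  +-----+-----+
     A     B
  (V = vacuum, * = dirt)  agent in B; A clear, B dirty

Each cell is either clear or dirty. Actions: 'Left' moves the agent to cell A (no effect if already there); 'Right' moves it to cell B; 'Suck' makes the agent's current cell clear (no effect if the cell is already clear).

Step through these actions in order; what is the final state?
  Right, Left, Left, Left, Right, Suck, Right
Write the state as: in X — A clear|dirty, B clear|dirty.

in B — A clear, B clear

Right (#1): in B — A clear, B dirty
Left (#2): in A — A clear, B dirty
Left (#3): in A — A clear, B dirty
Left (#4): in A — A clear, B dirty
Right (#5): in B — A clear, B dirty
Suck (#6): in B — A clear, B clear
Right (#7): in B — A clear, B clear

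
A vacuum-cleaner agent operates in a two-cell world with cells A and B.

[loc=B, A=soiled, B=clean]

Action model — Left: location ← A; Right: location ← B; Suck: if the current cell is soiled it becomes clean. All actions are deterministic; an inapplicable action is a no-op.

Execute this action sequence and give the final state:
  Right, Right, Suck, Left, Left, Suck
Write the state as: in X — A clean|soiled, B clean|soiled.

1) do Right; now in B — A soiled, B clean
2) do Right; now in B — A soiled, B clean
3) do Suck; now in B — A soiled, B clean
4) do Left; now in A — A soiled, B clean
5) do Left; now in A — A soiled, B clean
6) do Suck; now in A — A clean, B clean

in A — A clean, B clean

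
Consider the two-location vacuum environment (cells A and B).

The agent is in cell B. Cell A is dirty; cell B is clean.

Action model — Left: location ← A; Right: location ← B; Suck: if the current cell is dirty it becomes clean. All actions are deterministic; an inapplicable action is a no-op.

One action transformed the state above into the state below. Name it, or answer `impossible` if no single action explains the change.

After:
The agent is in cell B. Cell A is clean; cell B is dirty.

try  Left: in A — A dirty, B clean
try Right: in B — A dirty, B clean
try  Suck: in B — A dirty, B clean
no single action produces the after-state

impossible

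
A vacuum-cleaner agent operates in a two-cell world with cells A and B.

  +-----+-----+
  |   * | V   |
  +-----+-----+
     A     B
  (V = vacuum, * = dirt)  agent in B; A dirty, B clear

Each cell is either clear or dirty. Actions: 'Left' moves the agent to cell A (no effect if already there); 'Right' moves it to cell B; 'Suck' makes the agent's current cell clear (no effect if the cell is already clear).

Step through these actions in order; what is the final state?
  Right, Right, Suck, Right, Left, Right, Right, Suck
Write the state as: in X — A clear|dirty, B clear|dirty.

in B — A dirty, B clear

[1] after Right: in B — A dirty, B clear
[2] after Right: in B — A dirty, B clear
[3] after Suck: in B — A dirty, B clear
[4] after Right: in B — A dirty, B clear
[5] after Left: in A — A dirty, B clear
[6] after Right: in B — A dirty, B clear
[7] after Right: in B — A dirty, B clear
[8] after Suck: in B — A dirty, B clear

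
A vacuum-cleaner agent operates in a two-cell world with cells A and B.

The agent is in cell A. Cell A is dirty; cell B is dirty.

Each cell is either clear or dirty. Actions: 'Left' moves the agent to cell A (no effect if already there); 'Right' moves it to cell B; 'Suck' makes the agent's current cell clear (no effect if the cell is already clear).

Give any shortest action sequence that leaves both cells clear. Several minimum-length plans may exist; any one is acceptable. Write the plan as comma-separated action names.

Suck, Right, Suck

[1] after Suck: loc=A A=clear B=dirty
[2] after Right: loc=B A=clear B=dirty
[3] after Suck: loc=B A=clear B=clear
min 3: Suck A + move + Suck B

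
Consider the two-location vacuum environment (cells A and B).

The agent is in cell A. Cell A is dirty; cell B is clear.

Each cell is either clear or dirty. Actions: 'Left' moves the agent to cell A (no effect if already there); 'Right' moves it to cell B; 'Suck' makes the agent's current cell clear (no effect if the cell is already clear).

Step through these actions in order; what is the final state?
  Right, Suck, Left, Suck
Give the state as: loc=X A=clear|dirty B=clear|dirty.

1) do Right; now loc=B A=dirty B=clear
2) do Suck; now loc=B A=dirty B=clear
3) do Left; now loc=A A=dirty B=clear
4) do Suck; now loc=A A=clear B=clear

loc=A A=clear B=clear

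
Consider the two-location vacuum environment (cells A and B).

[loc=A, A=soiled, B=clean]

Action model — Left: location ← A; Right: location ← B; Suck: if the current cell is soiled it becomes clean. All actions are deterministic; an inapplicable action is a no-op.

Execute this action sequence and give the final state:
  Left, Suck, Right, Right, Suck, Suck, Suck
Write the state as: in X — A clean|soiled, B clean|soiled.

1) do Left; now in A — A soiled, B clean
2) do Suck; now in A — A clean, B clean
3) do Right; now in B — A clean, B clean
4) do Right; now in B — A clean, B clean
5) do Suck; now in B — A clean, B clean
6) do Suck; now in B — A clean, B clean
7) do Suck; now in B — A clean, B clean

in B — A clean, B clean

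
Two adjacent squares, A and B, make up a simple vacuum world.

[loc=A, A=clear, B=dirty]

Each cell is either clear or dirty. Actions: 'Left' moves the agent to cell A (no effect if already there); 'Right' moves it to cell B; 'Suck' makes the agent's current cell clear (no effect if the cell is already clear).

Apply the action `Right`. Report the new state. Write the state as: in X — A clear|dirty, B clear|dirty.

start: in A — A clear, B dirty
1. Right → in B — A clear, B dirty

in B — A clear, B dirty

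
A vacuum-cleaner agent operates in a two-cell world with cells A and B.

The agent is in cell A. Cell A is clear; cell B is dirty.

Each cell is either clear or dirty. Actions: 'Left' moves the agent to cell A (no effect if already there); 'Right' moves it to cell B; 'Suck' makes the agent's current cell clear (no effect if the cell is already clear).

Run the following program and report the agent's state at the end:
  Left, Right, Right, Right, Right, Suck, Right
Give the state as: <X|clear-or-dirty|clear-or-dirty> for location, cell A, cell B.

[1] after Left: <A|clear|dirty>
[2] after Right: <B|clear|dirty>
[3] after Right: <B|clear|dirty>
[4] after Right: <B|clear|dirty>
[5] after Right: <B|clear|dirty>
[6] after Suck: <B|clear|clear>
[7] after Right: <B|clear|clear>

<B|clear|clear>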